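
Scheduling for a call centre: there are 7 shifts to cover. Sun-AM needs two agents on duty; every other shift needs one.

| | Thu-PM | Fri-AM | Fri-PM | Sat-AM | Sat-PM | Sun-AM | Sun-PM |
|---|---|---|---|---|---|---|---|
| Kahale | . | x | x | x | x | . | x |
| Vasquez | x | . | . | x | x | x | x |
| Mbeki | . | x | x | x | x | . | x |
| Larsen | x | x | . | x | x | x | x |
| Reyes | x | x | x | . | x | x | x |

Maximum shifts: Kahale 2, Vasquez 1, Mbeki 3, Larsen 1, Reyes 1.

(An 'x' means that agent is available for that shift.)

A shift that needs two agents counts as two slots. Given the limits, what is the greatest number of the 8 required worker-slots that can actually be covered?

Total capacity across all agents is 2+1+3+1+1 = 8, and 8 slots are needed, so at most 8 can be filled.
An assignment achieving 8: Thu-PM→Vasquez, Fri-AM→Kahale, Fri-PM→Kahale, Sat-AM→Mbeki, Sat-PM→Mbeki, Sun-AM→Larsen+Reyes, Sun-PM→Mbeki.
Loads: Kahale 2/2, Vasquez 1/1, Mbeki 3/3, Larsen 1/1, Reyes 1/1.

8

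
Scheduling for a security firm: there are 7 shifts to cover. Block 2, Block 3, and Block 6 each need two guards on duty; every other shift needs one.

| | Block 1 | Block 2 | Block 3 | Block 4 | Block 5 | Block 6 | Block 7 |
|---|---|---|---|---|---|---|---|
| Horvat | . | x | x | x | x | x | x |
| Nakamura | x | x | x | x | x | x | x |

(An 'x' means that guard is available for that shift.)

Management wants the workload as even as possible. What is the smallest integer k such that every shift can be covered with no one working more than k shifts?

5

With 2 guards and 10 worker-slots to fill, someone must work at least ⌈10/2⌉ = 5 shifts, so k ≥ 5.
k = 5 works: Block 1→Nakamura, Block 2→Horvat+Nakamura, Block 3→Horvat+Nakamura, Block 4→Horvat, Block 5→Horvat, Block 6→Horvat+Nakamura, Block 7→Nakamura.
Loads: Horvat 5, Nakamura 5 — all ≤ 5.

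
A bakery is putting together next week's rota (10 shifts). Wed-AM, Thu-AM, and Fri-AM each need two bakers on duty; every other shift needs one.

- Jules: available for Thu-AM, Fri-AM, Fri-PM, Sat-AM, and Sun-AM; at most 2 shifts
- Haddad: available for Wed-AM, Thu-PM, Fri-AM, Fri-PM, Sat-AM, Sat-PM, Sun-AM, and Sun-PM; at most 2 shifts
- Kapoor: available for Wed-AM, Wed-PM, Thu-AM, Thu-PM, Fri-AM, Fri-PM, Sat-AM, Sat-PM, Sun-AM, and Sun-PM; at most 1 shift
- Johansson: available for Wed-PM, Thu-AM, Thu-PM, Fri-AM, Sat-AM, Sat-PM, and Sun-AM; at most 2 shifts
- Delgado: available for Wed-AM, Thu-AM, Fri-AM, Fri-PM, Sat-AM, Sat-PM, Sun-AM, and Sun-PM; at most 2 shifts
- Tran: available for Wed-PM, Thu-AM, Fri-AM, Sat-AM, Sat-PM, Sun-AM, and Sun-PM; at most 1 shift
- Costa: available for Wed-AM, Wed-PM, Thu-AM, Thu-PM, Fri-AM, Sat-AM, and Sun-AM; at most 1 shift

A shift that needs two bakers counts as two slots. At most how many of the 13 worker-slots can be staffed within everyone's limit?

Total capacity across all bakers is 2+2+1+2+2+1+1 = 11, and 13 slots are needed, so at most 11 can be filled.
An assignment achieving 11: Wed-AM→Haddad+Kapoor, Wed-PM→Johansson, Thu-AM→Jules+Delgado, Thu-PM→Haddad, Fri-AM→Tran+Costa, Fri-PM→Jules, Sat-PM→Johansson, Sun-PM→Delgado.
Loads: Jules 2/2, Haddad 2/2, Kapoor 1/1, Johansson 2/2, Delgado 2/2, Tran 1/1, Costa 1/1.

11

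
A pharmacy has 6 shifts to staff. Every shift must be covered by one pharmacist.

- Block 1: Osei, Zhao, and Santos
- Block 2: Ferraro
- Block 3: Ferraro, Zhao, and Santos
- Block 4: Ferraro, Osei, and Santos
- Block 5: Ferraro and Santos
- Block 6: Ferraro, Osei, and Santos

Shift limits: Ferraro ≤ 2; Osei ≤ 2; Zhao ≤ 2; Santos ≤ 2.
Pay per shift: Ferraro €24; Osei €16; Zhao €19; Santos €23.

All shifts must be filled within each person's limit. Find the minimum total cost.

Block 2 can only be covered by Ferraro, so that assignment is forced.
Picking the cheapest available pharmacist for each shift independently would cost €114, but that ignores the shift limits.
An optimal schedule: Block 1→Zhao, Block 2→Ferraro, Block 3→Zhao, Block 4→Osei, Block 5→Santos, Block 6→Osei.
Total: 19 + 24 + 19 + 16 + 23 + 16 = €117.

€117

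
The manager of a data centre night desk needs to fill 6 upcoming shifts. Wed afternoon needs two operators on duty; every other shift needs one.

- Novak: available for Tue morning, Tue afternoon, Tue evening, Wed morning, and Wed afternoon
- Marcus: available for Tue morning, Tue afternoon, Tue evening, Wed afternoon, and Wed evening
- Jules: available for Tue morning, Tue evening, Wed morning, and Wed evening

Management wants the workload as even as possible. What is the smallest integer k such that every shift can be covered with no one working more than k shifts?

3

With 3 operators and 7 worker-slots to fill, someone must work at least ⌈7/3⌉ = 3 shifts, so k ≥ 3.
k = 3 works: Tue morning→Marcus, Tue afternoon→Novak, Tue evening→Jules, Wed morning→Novak, Wed afternoon→Novak+Marcus, Wed evening→Marcus.
Loads: Novak 3, Marcus 3, Jules 1 — all ≤ 3.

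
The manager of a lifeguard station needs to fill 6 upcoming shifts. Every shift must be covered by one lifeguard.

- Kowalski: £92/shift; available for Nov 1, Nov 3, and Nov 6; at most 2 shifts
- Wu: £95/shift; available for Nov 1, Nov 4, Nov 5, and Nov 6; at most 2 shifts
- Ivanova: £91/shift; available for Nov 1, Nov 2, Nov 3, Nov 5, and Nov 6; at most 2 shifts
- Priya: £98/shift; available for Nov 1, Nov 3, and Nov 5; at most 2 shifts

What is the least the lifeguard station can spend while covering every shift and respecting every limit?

£556

Nov 2 can only be covered by Ivanova, so that assignment is forced.
Nov 4 can only be covered by Wu, so that assignment is forced.
Picking the cheapest available lifeguard for each shift independently would cost £550, but that ignores the shift limits.
An optimal schedule: Nov 1→Ivanova, Nov 2→Ivanova, Nov 3→Kowalski, Nov 4→Wu, Nov 5→Wu, Nov 6→Kowalski.
Total: 91 + 91 + 92 + 95 + 95 + 92 = £556.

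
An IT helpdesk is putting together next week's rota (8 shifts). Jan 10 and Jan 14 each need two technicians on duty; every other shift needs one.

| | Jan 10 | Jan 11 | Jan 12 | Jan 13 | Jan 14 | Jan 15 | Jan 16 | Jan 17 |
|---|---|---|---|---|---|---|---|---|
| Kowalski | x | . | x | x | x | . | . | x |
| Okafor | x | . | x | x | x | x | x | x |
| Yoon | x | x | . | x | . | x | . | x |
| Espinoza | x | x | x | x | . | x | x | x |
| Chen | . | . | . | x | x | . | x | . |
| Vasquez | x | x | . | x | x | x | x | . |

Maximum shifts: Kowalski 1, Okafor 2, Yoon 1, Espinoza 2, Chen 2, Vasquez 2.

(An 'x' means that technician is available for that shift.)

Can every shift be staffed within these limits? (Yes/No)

Yes

One valid schedule: Jan 10→Espinoza+Vasquez, Jan 11→Yoon, Jan 12→Kowalski, Jan 13→Chen, Jan 14→Chen+Vasquez, Jan 15→Okafor, Jan 16→Okafor, Jan 17→Espinoza.
Loads: Kowalski 1/1, Okafor 2/2, Yoon 1/1, Espinoza 2/2, Chen 2/2, Vasquez 2/2 — all within limits.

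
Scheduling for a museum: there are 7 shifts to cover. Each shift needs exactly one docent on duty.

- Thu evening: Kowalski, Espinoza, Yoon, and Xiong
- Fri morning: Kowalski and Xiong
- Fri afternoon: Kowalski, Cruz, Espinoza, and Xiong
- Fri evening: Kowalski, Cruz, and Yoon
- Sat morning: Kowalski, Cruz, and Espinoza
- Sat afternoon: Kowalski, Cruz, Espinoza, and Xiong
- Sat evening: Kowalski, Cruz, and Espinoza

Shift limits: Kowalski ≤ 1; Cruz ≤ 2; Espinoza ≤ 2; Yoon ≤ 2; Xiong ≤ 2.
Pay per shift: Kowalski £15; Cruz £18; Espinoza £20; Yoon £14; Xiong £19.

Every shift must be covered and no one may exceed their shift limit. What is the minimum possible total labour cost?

Picking the cheapest available docent for each shift independently would cost £103, but that ignores the shift limits.
An optimal schedule: Thu evening→Yoon, Fri morning→Kowalski, Fri afternoon→Xiong, Fri evening→Yoon, Sat morning→Cruz, Sat afternoon→Xiong, Sat evening→Cruz.
Total: 14 + 15 + 19 + 14 + 18 + 19 + 18 = £117.

£117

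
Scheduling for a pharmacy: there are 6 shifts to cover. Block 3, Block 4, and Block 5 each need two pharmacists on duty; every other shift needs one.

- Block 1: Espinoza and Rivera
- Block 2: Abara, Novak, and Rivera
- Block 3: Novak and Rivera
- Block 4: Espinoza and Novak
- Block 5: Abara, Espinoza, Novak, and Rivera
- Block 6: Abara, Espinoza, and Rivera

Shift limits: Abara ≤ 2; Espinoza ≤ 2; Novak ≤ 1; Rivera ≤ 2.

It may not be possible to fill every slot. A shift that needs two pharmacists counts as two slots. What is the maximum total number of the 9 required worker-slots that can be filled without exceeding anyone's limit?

Total capacity across all pharmacists is 2+2+1+2 = 7, and 9 slots are needed, so at most 7 can be filled.
An assignment achieving 7: Block 1→Espinoza, Block 2→Abara, Block 3→Novak+Rivera, Block 4→Espinoza, Block 5→Rivera, Block 6→Abara.
Loads: Abara 2/2, Espinoza 2/2, Novak 1/1, Rivera 2/2.

7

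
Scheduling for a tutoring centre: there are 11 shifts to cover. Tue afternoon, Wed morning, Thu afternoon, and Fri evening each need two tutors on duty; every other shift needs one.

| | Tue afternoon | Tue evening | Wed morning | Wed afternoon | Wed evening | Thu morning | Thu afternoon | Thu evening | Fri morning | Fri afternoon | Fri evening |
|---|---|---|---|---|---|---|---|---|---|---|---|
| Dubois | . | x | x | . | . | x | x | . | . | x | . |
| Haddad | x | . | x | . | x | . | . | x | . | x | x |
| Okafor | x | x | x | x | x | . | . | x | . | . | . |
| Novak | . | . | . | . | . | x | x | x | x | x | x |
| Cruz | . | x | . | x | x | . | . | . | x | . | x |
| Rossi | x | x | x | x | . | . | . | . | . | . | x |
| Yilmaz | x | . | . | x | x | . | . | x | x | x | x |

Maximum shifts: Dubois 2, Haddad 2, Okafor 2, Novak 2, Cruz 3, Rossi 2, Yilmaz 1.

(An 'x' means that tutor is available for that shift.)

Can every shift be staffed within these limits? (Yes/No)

Total capacity is 2+2+2+2+3+2+1 = 14 but 15 worker-slots are needed — infeasible.

No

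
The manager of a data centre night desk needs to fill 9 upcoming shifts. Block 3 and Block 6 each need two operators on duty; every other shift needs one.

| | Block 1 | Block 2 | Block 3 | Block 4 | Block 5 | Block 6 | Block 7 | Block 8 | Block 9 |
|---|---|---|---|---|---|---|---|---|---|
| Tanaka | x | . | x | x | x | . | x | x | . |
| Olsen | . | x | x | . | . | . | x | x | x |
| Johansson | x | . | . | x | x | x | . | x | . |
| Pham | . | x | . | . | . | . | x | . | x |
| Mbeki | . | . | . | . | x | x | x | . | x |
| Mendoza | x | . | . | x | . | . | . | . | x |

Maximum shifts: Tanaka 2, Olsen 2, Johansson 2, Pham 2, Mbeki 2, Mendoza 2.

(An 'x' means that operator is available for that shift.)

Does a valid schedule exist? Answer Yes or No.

Yes

Block 3 can only be covered by Tanaka and Olsen, so that assignment is forced.
Block 6 can only be covered by Johansson and Mbeki, so that assignment is forced.
One valid schedule: Block 1→Tanaka, Block 2→Olsen, Block 3→Tanaka+Olsen, Block 4→Mendoza, Block 5→Mbeki, Block 6→Johansson+Mbeki, Block 7→Pham, Block 8→Johansson, Block 9→Pham.
Loads: Tanaka 2/2, Olsen 2/2, Johansson 2/2, Pham 2/2, Mbeki 2/2, Mendoza 1/2 — all within limits.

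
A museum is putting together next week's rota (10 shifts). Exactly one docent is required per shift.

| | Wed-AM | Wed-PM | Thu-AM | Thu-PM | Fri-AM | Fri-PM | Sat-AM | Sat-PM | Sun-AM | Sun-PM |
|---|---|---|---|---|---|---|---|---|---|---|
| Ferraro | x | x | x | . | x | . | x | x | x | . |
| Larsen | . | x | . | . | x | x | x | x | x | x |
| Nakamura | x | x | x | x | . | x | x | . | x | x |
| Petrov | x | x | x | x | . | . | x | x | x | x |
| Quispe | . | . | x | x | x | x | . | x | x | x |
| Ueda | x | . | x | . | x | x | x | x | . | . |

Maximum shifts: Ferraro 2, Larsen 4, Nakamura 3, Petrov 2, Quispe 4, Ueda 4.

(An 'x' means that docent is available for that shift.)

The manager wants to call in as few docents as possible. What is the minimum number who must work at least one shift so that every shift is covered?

3

10 slots to fill and no one can take more than 4, so at least ⌈10/4⌉ = 3 docents are needed.
Ferraro, Larsen, and Quispe alone can cover everything: Wed-AM→Ferraro, Wed-PM→Ferraro, Thu-AM→Quispe, Thu-PM→Quispe, Fri-AM→Larsen, Fri-PM→Larsen, Sat-AM→Larsen, Sat-PM→Quispe, Sun-AM→Quispe, Sun-PM→Larsen.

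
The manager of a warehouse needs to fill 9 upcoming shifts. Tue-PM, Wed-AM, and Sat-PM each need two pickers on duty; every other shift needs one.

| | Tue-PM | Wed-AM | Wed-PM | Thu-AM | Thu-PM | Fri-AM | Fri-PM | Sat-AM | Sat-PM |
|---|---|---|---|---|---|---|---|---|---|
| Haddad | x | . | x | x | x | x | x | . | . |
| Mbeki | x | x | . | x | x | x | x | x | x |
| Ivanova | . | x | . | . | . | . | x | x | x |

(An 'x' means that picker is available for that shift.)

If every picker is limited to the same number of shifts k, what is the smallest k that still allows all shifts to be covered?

With 3 pickers and 12 worker-slots to fill, someone must work at least ⌈12/3⌉ = 4 shifts, so k ≥ 4.
k = 4 works: Tue-PM→Haddad+Mbeki, Wed-AM→Mbeki+Ivanova, Wed-PM→Haddad, Thu-AM→Haddad, Thu-PM→Haddad, Fri-AM→Mbeki, Fri-PM→Ivanova, Sat-AM→Ivanova, Sat-PM→Mbeki+Ivanova.
Loads: Haddad 4, Mbeki 4, Ivanova 4 — all ≤ 4.

4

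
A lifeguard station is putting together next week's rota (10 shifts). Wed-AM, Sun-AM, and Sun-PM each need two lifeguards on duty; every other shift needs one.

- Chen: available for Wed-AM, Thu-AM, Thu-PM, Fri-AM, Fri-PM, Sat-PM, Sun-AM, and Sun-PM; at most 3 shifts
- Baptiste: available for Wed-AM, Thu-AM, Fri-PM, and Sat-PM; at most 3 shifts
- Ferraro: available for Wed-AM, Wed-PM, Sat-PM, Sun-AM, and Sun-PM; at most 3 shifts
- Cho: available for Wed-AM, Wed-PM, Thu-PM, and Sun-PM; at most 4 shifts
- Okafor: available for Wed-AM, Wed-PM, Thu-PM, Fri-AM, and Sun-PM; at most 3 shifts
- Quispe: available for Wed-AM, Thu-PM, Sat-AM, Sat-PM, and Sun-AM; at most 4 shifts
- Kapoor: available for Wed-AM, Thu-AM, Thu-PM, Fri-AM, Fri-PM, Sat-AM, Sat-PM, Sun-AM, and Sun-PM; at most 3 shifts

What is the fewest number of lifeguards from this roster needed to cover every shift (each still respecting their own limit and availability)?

4

13 slots to fill and no one can take more than 4, so at least ⌈13/4⌉ = 4 lifeguards are needed.
Chen, Baptiste, Ferraro, and Quispe alone can cover everything: Wed-AM→Baptiste+Quispe, Wed-PM→Ferraro, Thu-AM→Chen, Thu-PM→Quispe, Fri-AM→Chen, Fri-PM→Baptiste, Sat-AM→Quispe, Sat-PM→Baptiste, Sun-AM→Ferraro+Quispe, Sun-PM→Chen+Ferraro.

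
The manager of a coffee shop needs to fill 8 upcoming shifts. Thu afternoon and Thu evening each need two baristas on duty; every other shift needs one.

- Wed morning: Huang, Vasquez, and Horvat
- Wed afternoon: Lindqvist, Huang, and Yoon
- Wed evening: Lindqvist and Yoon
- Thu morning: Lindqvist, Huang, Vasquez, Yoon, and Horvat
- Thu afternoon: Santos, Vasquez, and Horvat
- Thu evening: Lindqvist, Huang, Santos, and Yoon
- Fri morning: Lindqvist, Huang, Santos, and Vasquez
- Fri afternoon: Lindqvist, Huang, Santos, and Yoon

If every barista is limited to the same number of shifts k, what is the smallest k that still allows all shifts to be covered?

With 6 baristas and 10 worker-slots to fill, someone must work at least ⌈10/6⌉ = 2 shifts, so k ≥ 2.
k = 2 works: Wed morning→Huang, Wed afternoon→Lindqvist, Wed evening→Lindqvist, Thu morning→Vasquez, Thu afternoon→Santos+Vasquez, Thu evening→Santos+Yoon, Fri morning→Huang, Fri afternoon→Yoon.
Loads: Lindqvist 2, Huang 2, Santos 2, Vasquez 2, Yoon 2, Horvat 0 — all ≤ 2.

2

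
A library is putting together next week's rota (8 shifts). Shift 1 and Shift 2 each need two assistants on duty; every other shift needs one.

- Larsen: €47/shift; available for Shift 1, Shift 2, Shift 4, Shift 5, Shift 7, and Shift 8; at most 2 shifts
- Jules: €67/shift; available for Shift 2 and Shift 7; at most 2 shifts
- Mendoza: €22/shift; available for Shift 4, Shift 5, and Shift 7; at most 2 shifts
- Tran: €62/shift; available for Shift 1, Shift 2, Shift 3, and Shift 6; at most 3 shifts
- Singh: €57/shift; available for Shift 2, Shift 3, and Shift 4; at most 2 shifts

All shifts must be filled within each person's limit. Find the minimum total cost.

€505

Shift 1 can only be covered by Larsen and Tran, so that assignment is forced.
Shift 6 can only be covered by Tran, so that assignment is forced.
Shift 8 can only be covered by Larsen, so that assignment is forced.
Picking the cheapest available assistant for each shift independently would cost €445, but that ignores the shift limits.
An optimal schedule: Shift 1→Larsen+Tran, Shift 2→Singh+Tran, Shift 3→Singh, Shift 4→Mendoza, Shift 5→Mendoza, Shift 6→Tran, Shift 7→Jules, Shift 8→Larsen.
Total: 47 + 62 + 57 + 62 + 57 + 22 + 22 + 62 + 67 + 47 = €505.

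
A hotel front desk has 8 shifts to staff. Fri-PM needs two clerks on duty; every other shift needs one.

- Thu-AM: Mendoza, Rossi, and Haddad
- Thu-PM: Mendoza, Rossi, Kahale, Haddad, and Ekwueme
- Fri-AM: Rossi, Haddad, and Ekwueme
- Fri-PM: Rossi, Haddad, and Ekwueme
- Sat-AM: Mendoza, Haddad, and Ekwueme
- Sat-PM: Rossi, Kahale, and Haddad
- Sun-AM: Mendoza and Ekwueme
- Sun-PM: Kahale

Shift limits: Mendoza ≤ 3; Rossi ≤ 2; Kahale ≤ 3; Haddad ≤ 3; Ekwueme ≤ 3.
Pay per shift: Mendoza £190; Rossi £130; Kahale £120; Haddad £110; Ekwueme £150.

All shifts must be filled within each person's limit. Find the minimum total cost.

Sun-PM can only be covered by Kahale, so that assignment is forced.
Picking the cheapest available clerk for each shift independently would cost £1060, but that ignores the shift limits.
An optimal schedule: Thu-AM→Haddad, Thu-PM→Kahale, Fri-AM→Rossi, Fri-PM→Haddad+Rossi, Sat-AM→Haddad, Sat-PM→Kahale, Sun-AM→Ekwueme, Sun-PM→Kahale.
Total: 110 + 120 + 130 + 110 + 130 + 110 + 120 + 150 + 120 = £1100.

£1100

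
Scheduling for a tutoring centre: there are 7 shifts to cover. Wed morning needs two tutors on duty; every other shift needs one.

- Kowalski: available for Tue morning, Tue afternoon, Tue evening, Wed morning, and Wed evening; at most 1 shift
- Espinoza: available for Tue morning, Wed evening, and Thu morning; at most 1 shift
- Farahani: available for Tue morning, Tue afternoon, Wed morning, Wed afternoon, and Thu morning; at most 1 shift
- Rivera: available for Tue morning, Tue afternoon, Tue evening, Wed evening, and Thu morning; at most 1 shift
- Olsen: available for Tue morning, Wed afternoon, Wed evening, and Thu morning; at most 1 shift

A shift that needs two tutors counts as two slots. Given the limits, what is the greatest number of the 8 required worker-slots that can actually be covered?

Total capacity across all tutors is 1+1+1+1+1 = 5, and 8 slots are needed, so at most 5 can be filled.
An assignment achieving 5: Tue afternoon→Rivera, Tue evening→Kowalski, Wed morning→Farahani, Wed afternoon→Olsen, Wed evening→Espinoza.
Loads: Kowalski 1/1, Espinoza 1/1, Farahani 1/1, Rivera 1/1, Olsen 1/1.

5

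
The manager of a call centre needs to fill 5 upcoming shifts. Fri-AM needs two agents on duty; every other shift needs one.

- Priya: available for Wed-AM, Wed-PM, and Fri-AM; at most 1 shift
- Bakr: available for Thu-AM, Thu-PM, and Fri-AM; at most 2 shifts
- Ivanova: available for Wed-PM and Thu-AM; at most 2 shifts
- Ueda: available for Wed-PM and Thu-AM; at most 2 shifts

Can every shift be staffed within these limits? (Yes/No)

Total capacity is 7 and 6 slots are needed, so capacity alone doesn't rule it out.
Shifts {Wed-AM, Fri-AM} need 3 worker-slots in total, but the agents available for any of those shifts (Priya and Bakr) can supply at most 2 among them. So no valid schedule exists.

No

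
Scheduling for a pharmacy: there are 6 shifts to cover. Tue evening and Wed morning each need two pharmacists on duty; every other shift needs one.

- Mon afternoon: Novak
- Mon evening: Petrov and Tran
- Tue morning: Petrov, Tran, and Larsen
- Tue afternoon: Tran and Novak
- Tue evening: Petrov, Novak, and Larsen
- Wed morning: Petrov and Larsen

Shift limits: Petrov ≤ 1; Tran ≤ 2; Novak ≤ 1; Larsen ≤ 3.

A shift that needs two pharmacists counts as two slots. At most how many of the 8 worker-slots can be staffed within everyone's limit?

7

Total capacity across all pharmacists is 1+2+1+3 = 7, and 8 slots are needed, so at most 7 can be filled.
An assignment achieving 7: Mon afternoon→Novak, Mon evening→Tran, Tue morning→Larsen, Tue afternoon→Tran, Tue evening→Larsen, Wed morning→Petrov+Larsen.
Loads: Petrov 1/1, Tran 2/2, Novak 1/1, Larsen 3/3.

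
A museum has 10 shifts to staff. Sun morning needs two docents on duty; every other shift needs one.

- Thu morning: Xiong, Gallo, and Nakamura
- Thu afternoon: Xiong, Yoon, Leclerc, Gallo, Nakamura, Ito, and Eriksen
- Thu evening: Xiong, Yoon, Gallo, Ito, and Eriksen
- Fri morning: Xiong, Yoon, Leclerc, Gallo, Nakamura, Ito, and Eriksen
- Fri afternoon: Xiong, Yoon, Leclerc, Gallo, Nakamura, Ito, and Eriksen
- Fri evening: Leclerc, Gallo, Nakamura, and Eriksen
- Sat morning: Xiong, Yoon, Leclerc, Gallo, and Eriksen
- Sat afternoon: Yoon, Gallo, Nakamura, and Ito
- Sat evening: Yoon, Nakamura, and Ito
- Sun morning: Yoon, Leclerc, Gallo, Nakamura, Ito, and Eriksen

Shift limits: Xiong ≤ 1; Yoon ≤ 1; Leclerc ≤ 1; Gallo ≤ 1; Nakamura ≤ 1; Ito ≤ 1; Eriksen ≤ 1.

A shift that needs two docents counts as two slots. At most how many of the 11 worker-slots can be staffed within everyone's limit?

7

Total capacity across all docents is 1+1+1+1+1+1+1 = 7, and 11 slots are needed, so at most 7 can be filled.
An assignment achieving 7: Thu morning→Xiong, Thu evening→Ito, Fri evening→Leclerc, Sat morning→Eriksen, Sat afternoon→Gallo, Sat evening→Yoon, Sun morning→Nakamura.
Loads: Xiong 1/1, Yoon 1/1, Leclerc 1/1, Gallo 1/1, Nakamura 1/1, Ito 1/1, Eriksen 1/1.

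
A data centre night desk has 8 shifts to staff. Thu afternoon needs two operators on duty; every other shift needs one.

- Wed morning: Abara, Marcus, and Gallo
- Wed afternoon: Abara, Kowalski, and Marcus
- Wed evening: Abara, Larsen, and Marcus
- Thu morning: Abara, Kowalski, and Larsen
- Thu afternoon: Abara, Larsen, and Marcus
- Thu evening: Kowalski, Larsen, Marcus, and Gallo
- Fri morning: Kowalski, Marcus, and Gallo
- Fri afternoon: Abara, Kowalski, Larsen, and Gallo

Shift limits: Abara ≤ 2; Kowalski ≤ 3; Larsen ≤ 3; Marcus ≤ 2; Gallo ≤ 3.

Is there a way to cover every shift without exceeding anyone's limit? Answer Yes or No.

One valid schedule: Wed morning→Abara, Wed afternoon→Abara, Wed evening→Larsen, Thu morning→Kowalski, Thu afternoon→Larsen+Marcus, Thu evening→Kowalski, Fri morning→Kowalski, Fri afternoon→Larsen.
Loads: Abara 2/2, Kowalski 3/3, Larsen 3/3, Marcus 1/2, Gallo 0/3 — all within limits.

Yes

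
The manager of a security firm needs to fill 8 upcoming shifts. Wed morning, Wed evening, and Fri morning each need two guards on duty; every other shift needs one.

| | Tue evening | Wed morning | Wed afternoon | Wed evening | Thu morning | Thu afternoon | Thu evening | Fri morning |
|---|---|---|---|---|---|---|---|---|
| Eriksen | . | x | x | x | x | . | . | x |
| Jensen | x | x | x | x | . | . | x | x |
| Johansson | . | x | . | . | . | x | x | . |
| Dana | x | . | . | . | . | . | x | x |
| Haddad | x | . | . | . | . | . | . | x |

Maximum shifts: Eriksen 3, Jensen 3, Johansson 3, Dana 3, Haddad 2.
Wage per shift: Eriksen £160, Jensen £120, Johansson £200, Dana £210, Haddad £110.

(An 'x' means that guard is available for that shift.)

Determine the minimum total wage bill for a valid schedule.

Wed evening can only be covered by Eriksen and Jensen, so that assignment is forced.
Thu morning can only be covered by Eriksen, so that assignment is forced.
Thu afternoon can only be covered by Johansson, so that assignment is forced.
Picking the cheapest available guard for each shift independently would cost £1500, but that ignores the shift limits.
An optimal schedule: Tue evening→Haddad, Wed morning→Jensen+Johansson, Wed afternoon→Jensen, Wed evening→Jensen+Eriksen, Thu morning→Eriksen, Thu afternoon→Johansson, Thu evening→Johansson, Fri morning→Haddad+Eriksen.
Total: 110 + 120 + 200 + 120 + 120 + 160 + 160 + 200 + 200 + 110 + 160 = £1660.

£1660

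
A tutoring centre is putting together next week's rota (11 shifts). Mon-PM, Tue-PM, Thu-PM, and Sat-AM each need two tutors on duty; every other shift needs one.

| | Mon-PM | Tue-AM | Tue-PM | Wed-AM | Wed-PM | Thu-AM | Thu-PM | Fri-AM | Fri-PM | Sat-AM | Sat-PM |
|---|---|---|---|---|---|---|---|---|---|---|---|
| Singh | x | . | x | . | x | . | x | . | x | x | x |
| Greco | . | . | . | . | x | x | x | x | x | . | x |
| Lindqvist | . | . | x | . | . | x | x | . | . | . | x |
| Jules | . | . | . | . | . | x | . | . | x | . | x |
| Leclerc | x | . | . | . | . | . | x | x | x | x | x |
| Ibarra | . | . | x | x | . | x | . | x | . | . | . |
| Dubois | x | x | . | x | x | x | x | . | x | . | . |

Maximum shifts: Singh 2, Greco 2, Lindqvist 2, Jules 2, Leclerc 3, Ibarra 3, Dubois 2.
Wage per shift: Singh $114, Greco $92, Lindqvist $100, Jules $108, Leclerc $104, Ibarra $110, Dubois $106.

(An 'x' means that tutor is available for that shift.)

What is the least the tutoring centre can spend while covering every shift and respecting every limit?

Tue-AM can only be covered by Dubois, so that assignment is forced.
Sat-AM can only be covered by Singh and Leclerc, so that assignment is forced.
Picking the cheapest available tutor for each shift independently would cost $1502, but that ignores the shift limits.
An optimal schedule: Mon-PM→Leclerc+Dubois, Tue-AM→Dubois, Tue-PM→Lindqvist+Ibarra, Wed-AM→Ibarra, Wed-PM→Greco, Thu-AM→Ibarra, Thu-PM→Lindqvist+Leclerc, Fri-AM→Greco, Fri-PM→Jules, Sat-AM→Leclerc+Singh, Sat-PM→Jules.
Total: 104 + 106 + 106 + 100 + 110 + 110 + 92 + 110 + 100 + 104 + 92 + 108 + 104 + 114 + 108 = $1568.

$1568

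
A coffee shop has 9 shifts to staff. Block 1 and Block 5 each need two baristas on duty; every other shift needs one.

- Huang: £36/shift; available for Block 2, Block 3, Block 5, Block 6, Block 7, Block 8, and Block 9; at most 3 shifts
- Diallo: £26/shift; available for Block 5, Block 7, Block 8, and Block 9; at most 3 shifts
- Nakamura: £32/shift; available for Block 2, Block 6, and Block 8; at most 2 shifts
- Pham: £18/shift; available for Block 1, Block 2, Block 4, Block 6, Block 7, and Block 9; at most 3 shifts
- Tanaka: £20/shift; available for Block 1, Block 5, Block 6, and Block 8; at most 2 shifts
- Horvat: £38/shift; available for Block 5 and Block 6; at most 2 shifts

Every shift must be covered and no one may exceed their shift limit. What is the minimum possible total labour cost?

Block 1 can only be covered by Pham and Tanaka, so that assignment is forced.
Block 3 can only be covered by Huang, so that assignment is forced.
Block 4 can only be covered by Pham, so that assignment is forced.
Picking the cheapest available barista for each shift independently would cost £230, but that ignores the shift limits.
An optimal schedule: Block 1→Pham+Tanaka, Block 2→Pham, Block 3→Huang, Block 4→Pham, Block 5→Tanaka+Diallo, Block 6→Nakamura, Block 7→Diallo, Block 8→Nakamura, Block 9→Diallo.
Total: 18 + 20 + 18 + 36 + 18 + 20 + 26 + 32 + 26 + 32 + 26 = £272.

£272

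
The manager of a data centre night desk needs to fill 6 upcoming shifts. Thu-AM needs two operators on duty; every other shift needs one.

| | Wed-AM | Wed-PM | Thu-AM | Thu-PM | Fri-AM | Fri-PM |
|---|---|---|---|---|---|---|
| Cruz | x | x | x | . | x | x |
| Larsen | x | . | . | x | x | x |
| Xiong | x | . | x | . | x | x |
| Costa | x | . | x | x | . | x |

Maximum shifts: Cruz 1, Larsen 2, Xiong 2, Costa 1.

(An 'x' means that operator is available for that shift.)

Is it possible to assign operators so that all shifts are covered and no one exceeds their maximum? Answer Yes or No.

No

Total capacity is 1+2+2+1 = 6 but 7 worker-slots are needed — infeasible.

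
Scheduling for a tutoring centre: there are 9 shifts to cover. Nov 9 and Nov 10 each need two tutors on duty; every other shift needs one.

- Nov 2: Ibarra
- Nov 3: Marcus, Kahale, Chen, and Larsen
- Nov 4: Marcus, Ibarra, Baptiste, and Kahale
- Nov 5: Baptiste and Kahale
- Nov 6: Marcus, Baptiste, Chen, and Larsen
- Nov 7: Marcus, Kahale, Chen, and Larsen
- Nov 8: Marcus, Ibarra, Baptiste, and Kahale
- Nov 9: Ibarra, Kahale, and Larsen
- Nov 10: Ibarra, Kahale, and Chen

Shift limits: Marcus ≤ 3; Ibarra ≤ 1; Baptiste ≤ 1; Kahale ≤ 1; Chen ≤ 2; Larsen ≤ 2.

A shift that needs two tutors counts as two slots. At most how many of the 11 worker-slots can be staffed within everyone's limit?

Total capacity across all tutors is 3+1+1+1+2+2 = 10, and 11 slots are needed, so at most 10 can be filled.
An assignment achieving 10: Nov 2→Ibarra, Nov 3→Marcus, Nov 4→Marcus, Nov 5→Baptiste, Nov 6→Chen, Nov 7→Larsen, Nov 8→Marcus, Nov 9→Kahale+Larsen, Nov 10→Chen.
Loads: Marcus 3/3, Ibarra 1/1, Baptiste 1/1, Kahale 1/1, Chen 2/2, Larsen 2/2.

10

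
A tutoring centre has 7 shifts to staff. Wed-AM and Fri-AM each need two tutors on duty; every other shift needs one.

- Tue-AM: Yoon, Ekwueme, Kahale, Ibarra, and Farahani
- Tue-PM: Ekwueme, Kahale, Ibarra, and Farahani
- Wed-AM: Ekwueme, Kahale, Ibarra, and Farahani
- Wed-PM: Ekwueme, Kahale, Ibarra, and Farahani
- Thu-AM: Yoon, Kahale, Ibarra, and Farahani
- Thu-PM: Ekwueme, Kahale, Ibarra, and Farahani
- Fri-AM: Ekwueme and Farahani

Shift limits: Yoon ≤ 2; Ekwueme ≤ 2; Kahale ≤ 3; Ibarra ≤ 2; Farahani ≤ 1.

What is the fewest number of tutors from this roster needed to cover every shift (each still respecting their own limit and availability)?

5

9 slots to fill and no one can take more than 3, so at least ⌈9/3⌉ = 3 tutors are needed.
No set of 4 tutors can cover every shift (each such set leaves at least one shift with no one available or exceeds a cap).
Yoon, Ekwueme, Kahale, Ibarra, and Farahani alone can cover everything: Tue-AM→Yoon, Tue-PM→Ekwueme, Wed-AM→Kahale+Ibarra, Wed-PM→Kahale, Thu-AM→Yoon, Thu-PM→Kahale, Fri-AM→Ekwueme+Farahani.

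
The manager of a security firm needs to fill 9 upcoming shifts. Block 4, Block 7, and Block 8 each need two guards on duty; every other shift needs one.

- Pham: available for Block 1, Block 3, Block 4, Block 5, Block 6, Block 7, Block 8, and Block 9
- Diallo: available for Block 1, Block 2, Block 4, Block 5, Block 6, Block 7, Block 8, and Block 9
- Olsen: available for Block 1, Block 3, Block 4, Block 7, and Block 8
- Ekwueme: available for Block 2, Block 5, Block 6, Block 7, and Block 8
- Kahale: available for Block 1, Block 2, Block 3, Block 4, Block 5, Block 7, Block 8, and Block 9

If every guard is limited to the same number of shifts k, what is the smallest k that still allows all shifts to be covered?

3

With 5 guards and 12 worker-slots to fill, someone must work at least ⌈12/5⌉ = 3 shifts, so k ≥ 3.
k = 3 works: Block 1→Diallo, Block 2→Diallo, Block 3→Pham, Block 4→Olsen+Kahale, Block 5→Diallo, Block 6→Pham, Block 7→Olsen+Ekwueme, Block 8→Olsen+Ekwueme, Block 9→Pham.
Loads: Pham 3, Diallo 3, Olsen 3, Ekwueme 2, Kahale 1 — all ≤ 3.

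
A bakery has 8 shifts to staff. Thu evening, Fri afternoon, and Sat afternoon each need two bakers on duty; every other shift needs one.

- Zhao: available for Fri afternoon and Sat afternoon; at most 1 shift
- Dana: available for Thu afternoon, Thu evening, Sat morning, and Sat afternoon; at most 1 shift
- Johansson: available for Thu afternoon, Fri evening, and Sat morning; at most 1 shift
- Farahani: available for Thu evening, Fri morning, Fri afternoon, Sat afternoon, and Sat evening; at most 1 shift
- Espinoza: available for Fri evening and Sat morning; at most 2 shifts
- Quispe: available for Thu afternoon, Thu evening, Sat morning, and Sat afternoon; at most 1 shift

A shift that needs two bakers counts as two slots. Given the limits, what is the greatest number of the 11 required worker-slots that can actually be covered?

Total capacity across all bakers is 1+1+1+1+2+1 = 7, and 11 slots are needed, so at most 7 can be filled.
An assignment achieving 7: Thu afternoon→Johansson, Thu evening→Dana+Quispe, Fri morning→Farahani, Fri afternoon→Zhao, Fri evening→Espinoza, Sat morning→Espinoza.
Loads: Zhao 1/1, Dana 1/1, Johansson 1/1, Farahani 1/1, Espinoza 2/2, Quispe 1/1.

7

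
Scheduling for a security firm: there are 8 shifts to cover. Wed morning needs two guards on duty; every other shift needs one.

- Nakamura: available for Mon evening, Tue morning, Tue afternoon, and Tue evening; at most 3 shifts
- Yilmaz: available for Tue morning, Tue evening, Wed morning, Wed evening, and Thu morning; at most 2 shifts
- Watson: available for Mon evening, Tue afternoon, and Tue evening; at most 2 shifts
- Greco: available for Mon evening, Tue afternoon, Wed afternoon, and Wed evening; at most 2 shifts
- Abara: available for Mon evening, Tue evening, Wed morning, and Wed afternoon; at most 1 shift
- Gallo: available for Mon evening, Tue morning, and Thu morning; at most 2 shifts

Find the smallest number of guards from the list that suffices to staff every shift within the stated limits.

9 slots to fill and no one can take more than 3, so at least ⌈9/3⌉ = 3 guards are needed.
No set of 4 guards can cover every shift (each such set leaves at least one shift with no one available or exceeds a cap).
Nakamura, Yilmaz, Watson, Greco, and Abara alone can cover everything: Mon evening→Nakamura, Tue morning→Nakamura, Tue afternoon→Nakamura, Tue evening→Watson, Wed morning→Yilmaz+Abara, Wed afternoon→Greco, Wed evening→Greco, Thu morning→Yilmaz.

5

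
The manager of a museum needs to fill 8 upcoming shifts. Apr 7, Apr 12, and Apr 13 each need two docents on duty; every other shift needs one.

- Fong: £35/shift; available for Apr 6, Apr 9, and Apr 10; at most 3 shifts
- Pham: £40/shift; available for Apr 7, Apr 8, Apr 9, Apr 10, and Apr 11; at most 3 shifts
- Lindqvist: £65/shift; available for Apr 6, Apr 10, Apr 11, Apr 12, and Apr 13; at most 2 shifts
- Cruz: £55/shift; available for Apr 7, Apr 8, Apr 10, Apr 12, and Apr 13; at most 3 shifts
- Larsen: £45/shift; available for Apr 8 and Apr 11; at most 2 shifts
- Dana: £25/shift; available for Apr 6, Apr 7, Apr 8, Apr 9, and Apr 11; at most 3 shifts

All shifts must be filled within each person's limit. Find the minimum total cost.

£460

Apr 12 can only be covered by Lindqvist and Cruz, so that assignment is forced.
Apr 13 can only be covered by Lindqvist and Cruz, so that assignment is forced.
Picking the cheapest available docent for each shift independently would cost £440, but that ignores the shift limits.
An optimal schedule: Apr 6→Fong, Apr 7→Dana+Pham, Apr 8→Dana, Apr 9→Fong, Apr 10→Fong, Apr 11→Dana, Apr 12→Cruz+Lindqvist, Apr 13→Cruz+Lindqvist.
Total: 35 + 25 + 40 + 25 + 35 + 35 + 25 + 55 + 65 + 55 + 65 = £460.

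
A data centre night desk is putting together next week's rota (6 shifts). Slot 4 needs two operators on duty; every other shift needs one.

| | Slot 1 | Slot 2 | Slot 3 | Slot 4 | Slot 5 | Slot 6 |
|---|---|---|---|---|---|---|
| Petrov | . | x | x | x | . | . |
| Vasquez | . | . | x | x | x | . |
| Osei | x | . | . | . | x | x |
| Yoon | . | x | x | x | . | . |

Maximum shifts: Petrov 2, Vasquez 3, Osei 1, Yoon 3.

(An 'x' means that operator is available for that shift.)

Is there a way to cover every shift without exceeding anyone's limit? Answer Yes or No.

Total capacity is 9 and 7 slots are needed, so capacity alone doesn't rule it out.
Shifts {Slot 1, Slot 6} need 2 worker-slots in total, but the operators available for any of those shifts (Osei) can supply at most 1 among them. So no valid schedule exists.

No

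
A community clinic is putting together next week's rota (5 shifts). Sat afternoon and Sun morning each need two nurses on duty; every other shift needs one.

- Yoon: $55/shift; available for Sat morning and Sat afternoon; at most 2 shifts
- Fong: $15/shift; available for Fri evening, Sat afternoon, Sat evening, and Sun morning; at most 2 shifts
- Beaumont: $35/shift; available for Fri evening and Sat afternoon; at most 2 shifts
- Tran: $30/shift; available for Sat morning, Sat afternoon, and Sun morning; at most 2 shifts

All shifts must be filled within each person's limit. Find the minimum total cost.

Sat evening can only be covered by Fong, so that assignment is forced.
Sun morning can only be covered by Fong and Tran, so that assignment is forced.
Picking the cheapest available nurse for each shift independently would cost $150, but that ignores the shift limits.
An optimal schedule: Fri evening→Beaumont, Sat morning→Tran, Sat afternoon→Beaumont+Yoon, Sat evening→Fong, Sun morning→Fong+Tran.
Total: 35 + 30 + 35 + 55 + 15 + 15 + 30 = $215.

$215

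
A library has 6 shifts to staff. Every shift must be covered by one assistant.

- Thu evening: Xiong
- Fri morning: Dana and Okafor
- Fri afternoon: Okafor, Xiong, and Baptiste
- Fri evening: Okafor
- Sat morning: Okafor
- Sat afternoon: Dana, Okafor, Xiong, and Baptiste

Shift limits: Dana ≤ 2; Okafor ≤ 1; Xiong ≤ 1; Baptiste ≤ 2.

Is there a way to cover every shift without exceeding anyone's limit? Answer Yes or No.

Total capacity is 6 and 6 slots are needed, so capacity alone doesn't rule it out.
Shifts {Fri evening, Sat morning} need 2 worker-slots in total, but the assistants available for any of those shifts (Okafor) can supply at most 1 among them. So no valid schedule exists.

No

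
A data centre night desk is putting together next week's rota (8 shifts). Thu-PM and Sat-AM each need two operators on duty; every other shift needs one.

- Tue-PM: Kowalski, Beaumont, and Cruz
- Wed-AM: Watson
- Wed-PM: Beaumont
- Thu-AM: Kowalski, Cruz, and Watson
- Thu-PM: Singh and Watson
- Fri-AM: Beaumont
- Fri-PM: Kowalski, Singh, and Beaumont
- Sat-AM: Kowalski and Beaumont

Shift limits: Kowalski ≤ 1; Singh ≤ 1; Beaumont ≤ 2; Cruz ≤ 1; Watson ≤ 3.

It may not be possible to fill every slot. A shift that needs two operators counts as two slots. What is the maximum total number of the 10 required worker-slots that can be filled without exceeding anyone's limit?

8

Total capacity across all operators is 1+1+2+1+3 = 8, and 10 slots are needed, so at most 8 can be filled.
An assignment achieving 8: Tue-PM→Cruz, Wed-AM→Watson, Wed-PM→Beaumont, Thu-AM→Watson, Thu-PM→Singh+Watson, Fri-AM→Beaumont, Sat-AM→Kowalski.
Loads: Kowalski 1/1, Singh 1/1, Beaumont 2/2, Cruz 1/1, Watson 3/3.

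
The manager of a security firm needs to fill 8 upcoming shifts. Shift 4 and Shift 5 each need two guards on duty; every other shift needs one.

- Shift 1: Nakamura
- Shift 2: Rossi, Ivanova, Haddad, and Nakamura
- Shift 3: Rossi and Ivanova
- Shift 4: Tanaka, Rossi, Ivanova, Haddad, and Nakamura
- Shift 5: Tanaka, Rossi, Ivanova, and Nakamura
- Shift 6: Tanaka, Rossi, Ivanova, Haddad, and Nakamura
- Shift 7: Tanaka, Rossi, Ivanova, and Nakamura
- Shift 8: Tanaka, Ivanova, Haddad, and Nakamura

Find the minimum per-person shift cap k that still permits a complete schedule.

2

With 5 guards and 10 worker-slots to fill, someone must work at least ⌈10/5⌉ = 2 shifts, so k ≥ 2.
k = 2 works: Shift 1→Nakamura, Shift 2→Rossi, Shift 3→Rossi, Shift 4→Ivanova+Haddad, Shift 5→Ivanova+Nakamura, Shift 6→Haddad, Shift 7→Tanaka, Shift 8→Tanaka.
Loads: Tanaka 2, Rossi 2, Ivanova 2, Haddad 2, Nakamura 2 — all ≤ 2.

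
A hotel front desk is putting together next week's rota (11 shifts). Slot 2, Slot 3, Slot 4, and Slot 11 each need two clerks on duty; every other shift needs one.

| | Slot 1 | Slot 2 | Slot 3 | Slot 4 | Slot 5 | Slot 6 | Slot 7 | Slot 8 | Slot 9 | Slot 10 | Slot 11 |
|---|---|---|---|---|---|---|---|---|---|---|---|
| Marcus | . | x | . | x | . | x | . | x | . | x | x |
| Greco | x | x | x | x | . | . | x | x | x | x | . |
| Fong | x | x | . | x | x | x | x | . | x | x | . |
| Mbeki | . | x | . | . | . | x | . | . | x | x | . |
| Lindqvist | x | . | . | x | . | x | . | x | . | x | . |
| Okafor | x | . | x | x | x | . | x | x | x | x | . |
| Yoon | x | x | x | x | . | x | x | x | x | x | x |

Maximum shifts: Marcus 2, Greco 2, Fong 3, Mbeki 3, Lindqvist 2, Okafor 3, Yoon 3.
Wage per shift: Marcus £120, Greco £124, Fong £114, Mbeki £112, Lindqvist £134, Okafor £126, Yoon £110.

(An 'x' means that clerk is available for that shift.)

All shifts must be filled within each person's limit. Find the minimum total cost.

Slot 11 can only be covered by Marcus and Yoon, so that assignment is forced.
Picking the cheapest available clerk for each shift independently would cost £1684, but that ignores the shift limits.
An optimal schedule: Slot 1→Fong, Slot 2→Mbeki+Fong, Slot 3→Yoon+Greco, Slot 4→Greco+Okafor, Slot 5→Fong, Slot 6→Mbeki, Slot 7→Yoon, Slot 8→Marcus, Slot 9→Mbeki, Slot 10→Okafor, Slot 11→Yoon+Marcus.
Total: 114 + 112 + 114 + 110 + 124 + 124 + 126 + 114 + 112 + 110 + 120 + 112 + 126 + 110 + 120 = £1748.

£1748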